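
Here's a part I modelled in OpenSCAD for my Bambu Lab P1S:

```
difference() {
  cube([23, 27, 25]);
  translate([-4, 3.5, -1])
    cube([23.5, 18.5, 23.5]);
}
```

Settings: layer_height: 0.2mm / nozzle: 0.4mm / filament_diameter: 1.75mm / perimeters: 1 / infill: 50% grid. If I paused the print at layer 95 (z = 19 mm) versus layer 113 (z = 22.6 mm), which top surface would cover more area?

Layer 95 (z = 19): the cube (footprint 23×27) is included at this height (area 621.00 mm²); the cube at (-4, 3.5) (footprint 23.5×18.5) is included at this height (area 434.75 mm²); Taking the first minus the rest: starting from the 23×27 cube (621.00 mm²), the 23.5×18.5 cube at (-4, 3.5) partially overlaps it — only the 360.75 mm² overlap (of its 434.75 mm²) is removed, clipping the outline — area = 260.25 mm². So its area = 260.25 mm². Layer 113 (z = 22.6): the 23×27 cube contributes its full rectangle (area 621.00 mm²); the cube at (-4, 3.5) is absent (z outside [-1, 22.5]); After the difference (first − rest): none of the subtracted shapes is present at this height, so the 23×27 cube is unchanged — area = 621.00 mm². So its area = 621.00 mm². Layer 113 is larger (621.00 vs 260.25 mm²).

layer 113 (z = 22.6 mm)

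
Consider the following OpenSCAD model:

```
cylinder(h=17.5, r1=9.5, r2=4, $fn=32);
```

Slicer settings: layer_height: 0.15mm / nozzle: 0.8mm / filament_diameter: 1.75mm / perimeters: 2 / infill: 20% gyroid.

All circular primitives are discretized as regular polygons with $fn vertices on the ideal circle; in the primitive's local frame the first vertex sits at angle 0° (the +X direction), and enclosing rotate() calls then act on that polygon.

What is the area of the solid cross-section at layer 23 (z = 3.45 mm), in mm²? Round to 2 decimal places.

At z = 3.45 mm: the cone contributes a regular 32-gon of circumradius 8.416 (interpolated between r1=9.5 and r2=4 at t=0.197) (area = (32/2)·8.416²·sin(360°/32) = 221.07 mm²). Overall, the cross-section is a single solid region. Net area = 221.07 mm².

221.07 mm²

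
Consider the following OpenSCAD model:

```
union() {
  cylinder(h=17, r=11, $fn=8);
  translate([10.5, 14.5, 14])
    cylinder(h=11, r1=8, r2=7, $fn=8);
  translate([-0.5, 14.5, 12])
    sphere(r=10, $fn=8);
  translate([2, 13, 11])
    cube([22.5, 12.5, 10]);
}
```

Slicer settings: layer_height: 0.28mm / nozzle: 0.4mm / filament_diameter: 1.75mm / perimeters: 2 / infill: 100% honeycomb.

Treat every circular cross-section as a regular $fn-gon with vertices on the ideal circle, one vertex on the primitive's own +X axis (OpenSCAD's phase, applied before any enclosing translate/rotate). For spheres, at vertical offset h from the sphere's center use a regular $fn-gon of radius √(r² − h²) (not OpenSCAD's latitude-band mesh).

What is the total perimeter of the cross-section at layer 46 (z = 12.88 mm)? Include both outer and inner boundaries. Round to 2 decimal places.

At z = 12.88 mm: the r=11 cylinder contributes a regular 8-gon of circumradius 11 (perimeter = 2·8·11.000·sin(180°/8) = 67.35 mm); the cone at (10.5, 14.5) is not intersected at this z (z outside [14, 25]); the sphere at (-0.5, 14.5): section is a regular 8-gon, circumradius = √(r²−h²) = √(10²−0.88²) = 9.961 (perimeter = 2·8·9.961·sin(180°/8) = 60.99 mm); the cube at (2, 13) is present — its section is the full 22.5×12.5 rectangle (perimeter 70.00 mm); Combining (union): the regions partially overlap (shared area 107.25 mm²), so the edge portions inside another operand are dropped and the merged outline is re-measured after clipping — boundary = 134.78 mm. Overall, the cross-section is a single solid region. Total boundary length (outer) = 134.78 mm.

134.78 mm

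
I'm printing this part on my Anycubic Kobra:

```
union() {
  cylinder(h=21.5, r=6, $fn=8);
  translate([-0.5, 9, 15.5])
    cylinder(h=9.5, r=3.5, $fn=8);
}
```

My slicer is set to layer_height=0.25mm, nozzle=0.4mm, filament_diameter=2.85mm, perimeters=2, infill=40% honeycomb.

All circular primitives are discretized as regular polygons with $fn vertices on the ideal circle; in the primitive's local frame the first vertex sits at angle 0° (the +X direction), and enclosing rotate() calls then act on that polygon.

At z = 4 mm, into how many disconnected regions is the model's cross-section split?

1

At z = 4 mm: the r=6 cylinder contributes a regular 8-gon of circumradius 6; the cylinder at (-0.5, 9) is not intersected at this z (z outside [15.5, 25]); Taking the union: only the r=6 cylinder is present, so the union is just that shape — 1 connected region. The result has 1 disconnected region.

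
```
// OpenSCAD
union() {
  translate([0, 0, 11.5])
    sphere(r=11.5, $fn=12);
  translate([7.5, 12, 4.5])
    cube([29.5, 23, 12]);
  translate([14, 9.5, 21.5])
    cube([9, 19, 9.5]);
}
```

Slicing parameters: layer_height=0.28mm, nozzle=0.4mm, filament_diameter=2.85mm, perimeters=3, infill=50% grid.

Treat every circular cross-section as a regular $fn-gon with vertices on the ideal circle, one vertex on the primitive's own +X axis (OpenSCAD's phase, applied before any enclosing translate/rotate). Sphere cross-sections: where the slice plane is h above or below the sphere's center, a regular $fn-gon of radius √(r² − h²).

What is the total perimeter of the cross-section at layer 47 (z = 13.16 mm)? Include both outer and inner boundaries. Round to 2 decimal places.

175.69 mm

At z = 13.16 mm: the r=11.5 sphere contributes a regular 12-gon of circumradius √(11.5²−1.66²) = 11.380 (perimeter = 2·12·11.380·sin(180°/12) = 70.69 mm); the cube at (7.5, 12) is present — its section is the full 29.5×23 rectangle (perimeter 105.00 mm); the cube at (14, 9.5) does not reach this height (z outside [21.5, 31]); Merging all regions: the 2 present regions are separate (no shared area or edge), so areas and boundary lengths simply add and each stays a separate island — boundary = 175.69 mm. Overall, the cross-section has 2 separate islands. Total boundary length (outer) = 175.69 mm.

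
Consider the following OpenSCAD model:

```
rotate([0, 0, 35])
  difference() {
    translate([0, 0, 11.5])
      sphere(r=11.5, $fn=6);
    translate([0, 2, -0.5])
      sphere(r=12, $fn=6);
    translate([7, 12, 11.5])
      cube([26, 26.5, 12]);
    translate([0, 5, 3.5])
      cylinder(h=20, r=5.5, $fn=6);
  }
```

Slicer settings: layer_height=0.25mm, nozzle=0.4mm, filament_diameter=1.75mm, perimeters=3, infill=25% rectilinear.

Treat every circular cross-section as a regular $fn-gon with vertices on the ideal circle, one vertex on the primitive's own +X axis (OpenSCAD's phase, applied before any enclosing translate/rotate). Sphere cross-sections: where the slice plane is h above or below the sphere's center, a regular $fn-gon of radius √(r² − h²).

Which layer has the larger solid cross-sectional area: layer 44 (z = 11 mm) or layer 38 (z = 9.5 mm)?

layer 44 (z = 11 mm)

Layer 44 (z = 11): the r=11.5 sphere slices to a regular 6-gon of circumradius 11.489 (√(r²−h²) with h=0.5 from center) (area = (6/2)·11.489²·sin(360°/6) = 342.95 mm²); the sphere at (0, 2): section is a regular 6-gon, circumradius = √(r²−h²) = √(12²−11.5²) = 3.428 (area = (6/2)·3.428²·sin(360°/6) = 30.53 mm²); the cube at (7, 12) is not intersected at this z (z outside [11.5, 23.5]); the r=5.5 cylinder at (0, 5) contributes a regular 6-gon of circumradius 5.5 (area = (6/2)·5.500²·sin(360°/6) = 78.59 mm²); After the difference (first − rest): starting from the r=11.5 sphere (342.95 mm²), the r=12 sphere at (0, 2) lies wholly inside it (removes its full 30.53 mm² and its 20.57 mm outline becomes a hole wall); the r=5.5 cylinder at (0, 5) partially overlaps it — only the 53.04 mm² overlap (of its 78.59 mm²) is removed, clipping the outline — area = 259.38 mm²; (rotated 35° about Z; rotation is an isometry so areas/perimeters/island counts are preserved). So its area = 259.38 mm². Layer 38 (z = 9.5): the r=11.5 sphere slices to a regular 6-gon of circumradius 11.325 (√(r²−h²) with h=2 from center) (area = (6/2)·11.325²·sin(360°/6) = 333.20 mm²); the sphere at (0, 2): section is a regular 6-gon, circumradius = √(r²−h²) = √(12²−10²) = 6.633 (area = (6/2)·6.633²·sin(360°/6) = 114.32 mm²); the cube at (7, 12) is absent (z outside [11.5, 23.5]); the r=5.5 cylinder at (0, 5) gives a regular 6-gon of circumradius 5.5 (constant along its height) (area = (6/2)·5.500²·sin(360°/6) = 78.59 mm²); After the difference (first − rest): starting from the r=11.5 sphere (333.20 mm²), the r=12 sphere at (0, 2) lies wholly inside it (removes its full 114.32 mm² and its 39.80 mm outline becomes a hole wall); the r=5.5 cylinder at (0, 5) partially overlaps it — only the 17.05 mm² overlap (of its 78.59 mm²) is removed, clipping the outline — area = 201.84 mm²; (whole slice rotated 35° about Z — lengths, areas and connectivity unchanged). So its area = 201.84 mm². Layer 44 is larger (259.38 vs 201.84 mm²).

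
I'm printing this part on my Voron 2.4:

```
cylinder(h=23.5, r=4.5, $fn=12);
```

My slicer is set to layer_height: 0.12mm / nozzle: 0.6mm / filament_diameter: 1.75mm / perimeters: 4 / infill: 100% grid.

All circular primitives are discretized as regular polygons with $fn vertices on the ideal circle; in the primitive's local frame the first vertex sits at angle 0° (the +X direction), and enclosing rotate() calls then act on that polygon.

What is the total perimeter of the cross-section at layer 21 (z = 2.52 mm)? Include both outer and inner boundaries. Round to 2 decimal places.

27.95 mm

At z = 2.52 mm: the r=4.5 cylinder contributes a regular 12-gon of circumradius 4.5 (perimeter = 2·12·4.500·sin(180°/12) = 27.95 mm). Overall, the cross-section is a single solid region. Total boundary length (outer) = 27.95 mm.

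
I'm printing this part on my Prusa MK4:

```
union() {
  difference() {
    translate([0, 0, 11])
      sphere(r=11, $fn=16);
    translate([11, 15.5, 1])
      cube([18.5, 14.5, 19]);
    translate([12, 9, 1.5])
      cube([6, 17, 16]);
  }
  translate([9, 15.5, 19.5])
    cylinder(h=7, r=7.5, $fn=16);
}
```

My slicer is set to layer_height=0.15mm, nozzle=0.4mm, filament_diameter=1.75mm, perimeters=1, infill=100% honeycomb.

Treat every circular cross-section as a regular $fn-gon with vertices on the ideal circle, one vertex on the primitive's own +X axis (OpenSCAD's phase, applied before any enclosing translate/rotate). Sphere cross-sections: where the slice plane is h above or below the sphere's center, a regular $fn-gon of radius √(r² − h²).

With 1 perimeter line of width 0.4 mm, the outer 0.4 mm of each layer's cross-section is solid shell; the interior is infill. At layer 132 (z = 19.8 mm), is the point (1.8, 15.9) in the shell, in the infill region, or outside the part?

At z = 19.8 mm: the r=11 sphere slices to a regular 16-gon of circumradius 6.600 (√(r²−h²) with h=8.8 from center); the cube at (11, 15.5) is present — its section is the full 18.5×14.5 rectangle; the cube at (12, 9) is not intersected at this z (z outside [1.5, 17.5]); After the difference (first − rest): starting from the r=11 sphere, the 18.5×14.5 cube at (11, 15.5) misses the remaining region (no effect) — 1 connected region; the r=7.5 cylinder at (9, 15.5) contributes a regular 16-gon of circumradius 7.5; Taking the union: the 2 present regions are separate (no shared area or edge), so areas and boundary lengths simply add and each stays a separate island — 2 connected regions. Overall, the cross-section has 2 separate islands. The nearest boundary edge runs (1.50, 15.50)→(2.07, 18.37); distance from the point to it = 0.22 mm. (Shell/infill is judged within the island containing the point — the largest one.) The point is inside the cross-section, 0.22 mm from the nearest boundary — within the 0.4 mm shell band (1 × 0.4).

shell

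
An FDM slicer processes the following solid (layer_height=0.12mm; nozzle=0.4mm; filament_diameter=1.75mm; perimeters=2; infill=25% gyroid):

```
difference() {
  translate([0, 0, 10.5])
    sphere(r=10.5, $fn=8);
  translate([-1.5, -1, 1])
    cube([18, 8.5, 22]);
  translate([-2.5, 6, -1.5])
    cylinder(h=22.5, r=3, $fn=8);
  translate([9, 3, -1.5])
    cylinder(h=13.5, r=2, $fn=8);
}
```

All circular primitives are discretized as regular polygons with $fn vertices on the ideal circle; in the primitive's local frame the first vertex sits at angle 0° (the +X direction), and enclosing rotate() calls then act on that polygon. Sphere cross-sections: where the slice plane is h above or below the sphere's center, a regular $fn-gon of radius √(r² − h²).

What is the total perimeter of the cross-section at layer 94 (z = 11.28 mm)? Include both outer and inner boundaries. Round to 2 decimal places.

91.27 mm

At z = 11.28 mm: the r=10.5 sphere slices to a regular 8-gon of circumradius 10.471 (√(r²−h²) with h=0.78 from center) (perimeter = 2·8·10.471·sin(180°/8) = 64.11 mm); the 18×8.5 cube at (-1.5, -1) contributes its full rectangle (perimeter 53.00 mm); the r=3 cylinder at (-2.5, 6) contributes a regular 8-gon of circumradius 3 (perimeter = 2·8·3.000·sin(180°/8) = 18.37 mm); the r=2 cylinder at (9, 3) gives a regular 8-gon of circumradius 2 (constant along its height) (perimeter = 2·8·2.000·sin(180°/8) = 12.25 mm); Taking the first minus the rest: starting from the r=10.5 sphere, the 18×8.5 cube at (-1.5, -1) partially overlaps it — only the 89.89 mm² overlap (of its 153.00 mm²) is removed, clipping the outline; the r=3 cylinder at (-2.5, 6) partially overlaps it — only the 19.35 mm² overlap (of its 25.46 mm²) is removed, clipping the outline; the r=2 cylinder at (9, 3) misses the remaining region (no effect) — boundary = 91.27 mm. Overall, the cross-section is a single solid region. Total boundary length (outer) = 91.27 mm.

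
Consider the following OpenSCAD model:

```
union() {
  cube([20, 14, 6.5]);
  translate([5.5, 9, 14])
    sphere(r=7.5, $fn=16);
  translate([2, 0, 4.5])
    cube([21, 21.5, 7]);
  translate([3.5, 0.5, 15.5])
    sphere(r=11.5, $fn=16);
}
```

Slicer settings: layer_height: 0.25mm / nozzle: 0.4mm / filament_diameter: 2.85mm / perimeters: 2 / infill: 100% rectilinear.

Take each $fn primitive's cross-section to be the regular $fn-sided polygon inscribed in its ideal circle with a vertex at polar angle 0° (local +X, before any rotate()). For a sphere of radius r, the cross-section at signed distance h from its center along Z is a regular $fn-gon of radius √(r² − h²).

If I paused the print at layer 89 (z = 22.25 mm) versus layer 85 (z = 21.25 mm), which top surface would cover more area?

layer 85 (z = 21.25 mm)

Layer 89 (z = 22.25): the cube is absent (z outside [0, 6.5]); the sphere at (5.5, 9) is not intersected at this z (|z−center|=8.250 > r=7.5); the cube at (2, 0) does not reach this height (z outside [4.5, 11.5]); the sphere at (3.5, 0.5): section is a regular 16-gon, circumradius = √(r²−h²) = √(11.5²−6.75²) = 9.311 (area = (16/2)·9.311²·sin(360°/16) = 265.39 mm²); Merging all regions: only the r=11.5 sphere at (3.5, 0.5) is present, so the union is just that shape — area = 265.39 mm². So its area = 265.39 mm². Layer 85 (z = 21.25): the cube does not reach this height (z outside [0, 6.5]); the r=7.5 sphere at (5.5, 9) slices to a regular 16-gon of circumradius 1.920 (√(r²−h²) with h=7.25 from center) (area = (16/2)·1.920²·sin(360°/16) = 11.29 mm²); the cube at (2, 0) does not reach this height (z outside [4.5, 11.5]); the sphere at (3.5, 0.5): section is a regular 16-gon, circumradius = √(r²−h²) = √(11.5²−5.75²) = 9.959 (area = (16/2)·9.959²·sin(360°/16) = 303.66 mm²); Merging all regions: the regions partially overlap — summed areas 314.95 mm² minus the doubly-counted overlap 9.38 mm² gives 305.57 mm² — area = 305.57 mm². So its area = 305.57 mm². Layer 85 is larger (305.57 vs 265.39 mm²).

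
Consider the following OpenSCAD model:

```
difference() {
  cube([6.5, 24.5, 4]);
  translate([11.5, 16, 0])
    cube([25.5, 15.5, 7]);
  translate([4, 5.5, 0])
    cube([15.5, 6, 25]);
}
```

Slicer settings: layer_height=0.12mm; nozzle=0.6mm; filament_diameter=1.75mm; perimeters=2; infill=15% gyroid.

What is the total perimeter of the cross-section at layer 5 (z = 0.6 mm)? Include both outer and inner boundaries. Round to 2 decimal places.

67.00 mm

At z = 0.6 mm: the cube is present — its section is the full 6.5×24.5 rectangle (perimeter 62.00 mm); the cube at (11.5, 16) is present — its section is the full 25.5×15.5 rectangle (perimeter 82.00 mm); the cube at (4, 5.5) is present — its section is the full 15.5×6 rectangle (perimeter 43.00 mm); Taking the first minus the rest: starting from the 6.5×24.5 cube, the 25.5×15.5 cube at (11.5, 16) misses the remaining region (no effect); the 15.5×6 cube at (4, 5.5) partially overlaps it — only the 15.00 mm² overlap (of its 93.00 mm²) is removed, clipping the outline — boundary = 67.00 mm. Overall, the cross-section is a single solid region. Total boundary length (outer) = 67.00 mm.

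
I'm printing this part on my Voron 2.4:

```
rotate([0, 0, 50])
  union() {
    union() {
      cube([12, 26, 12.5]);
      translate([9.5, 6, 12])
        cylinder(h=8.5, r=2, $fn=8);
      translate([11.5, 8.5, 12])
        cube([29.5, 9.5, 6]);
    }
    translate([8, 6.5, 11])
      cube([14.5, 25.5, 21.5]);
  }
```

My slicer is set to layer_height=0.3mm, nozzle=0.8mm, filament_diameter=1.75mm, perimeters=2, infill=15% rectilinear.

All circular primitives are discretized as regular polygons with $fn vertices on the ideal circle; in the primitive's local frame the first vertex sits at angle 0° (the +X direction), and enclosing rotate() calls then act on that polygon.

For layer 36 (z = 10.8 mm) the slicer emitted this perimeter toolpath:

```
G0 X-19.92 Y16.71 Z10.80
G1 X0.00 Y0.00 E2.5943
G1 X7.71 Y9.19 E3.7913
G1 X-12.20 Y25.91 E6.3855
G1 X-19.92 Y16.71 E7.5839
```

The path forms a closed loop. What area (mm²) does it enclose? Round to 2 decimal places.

312.07 mm²

Apply the shoelace formula to the sequence of (X, Y) vertices; enclosed area = 312.07 mm².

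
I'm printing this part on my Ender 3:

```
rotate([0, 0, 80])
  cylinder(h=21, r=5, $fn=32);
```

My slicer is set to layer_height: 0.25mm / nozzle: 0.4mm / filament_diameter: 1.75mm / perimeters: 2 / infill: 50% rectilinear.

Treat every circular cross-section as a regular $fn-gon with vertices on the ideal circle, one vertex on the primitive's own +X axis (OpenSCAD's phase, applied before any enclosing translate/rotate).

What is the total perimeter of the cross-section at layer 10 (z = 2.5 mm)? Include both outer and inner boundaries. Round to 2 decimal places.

At z = 2.5 mm: the r=5 cylinder gives a regular 32-gon of circumradius 5 (constant along its height) (perimeter = 2·32·5.000·sin(180°/32) = 31.37 mm); (whole slice rotated 80° about Z — lengths, areas and connectivity unchanged). Overall, the cross-section is a single solid region. Total boundary length (outer) = 31.37 mm.

31.37 mm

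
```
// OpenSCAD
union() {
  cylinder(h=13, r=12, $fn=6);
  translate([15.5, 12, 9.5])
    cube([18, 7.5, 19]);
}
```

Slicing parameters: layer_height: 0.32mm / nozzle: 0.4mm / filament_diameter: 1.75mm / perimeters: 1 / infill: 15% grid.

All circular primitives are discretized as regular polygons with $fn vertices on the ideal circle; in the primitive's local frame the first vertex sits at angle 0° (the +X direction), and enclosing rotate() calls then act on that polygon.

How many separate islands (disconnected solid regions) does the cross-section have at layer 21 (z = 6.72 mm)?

At z = 6.72 mm: the cylinder: section is a regular 6-gon, circumradius r=12; the cube at (15.5, 12) does not reach this height (z outside [9.5, 28.5]); Taking the union: only the r=12 cylinder is present, so the union is just that shape — 1 connected region. Overall, the cross-section is a single solid region. Island count = 1.

1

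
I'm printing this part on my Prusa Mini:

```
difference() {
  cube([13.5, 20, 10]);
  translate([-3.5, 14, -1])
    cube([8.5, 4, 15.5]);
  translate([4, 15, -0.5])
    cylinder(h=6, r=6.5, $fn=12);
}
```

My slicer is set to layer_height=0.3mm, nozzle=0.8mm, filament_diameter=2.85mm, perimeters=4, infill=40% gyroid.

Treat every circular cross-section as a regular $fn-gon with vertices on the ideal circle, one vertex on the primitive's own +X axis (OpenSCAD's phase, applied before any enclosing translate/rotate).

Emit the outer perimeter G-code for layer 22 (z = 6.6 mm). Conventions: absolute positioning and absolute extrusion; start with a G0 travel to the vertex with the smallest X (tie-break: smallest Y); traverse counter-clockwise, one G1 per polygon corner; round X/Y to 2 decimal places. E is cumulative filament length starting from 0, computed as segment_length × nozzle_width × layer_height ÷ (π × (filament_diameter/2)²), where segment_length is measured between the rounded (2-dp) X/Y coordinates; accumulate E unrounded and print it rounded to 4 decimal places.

G0 X0.00 Y0.00 Z6.60
G1 X13.50 Y0.00 E0.5079
G1 X13.50 Y20.00 E1.2603
G1 X0.00 Y20.00 E1.7682
G1 X0.00 Y18.00 E1.8434
G1 X5.00 Y18.00 E2.0315
G1 X5.00 Y14.00 E2.1820
G1 X0.00 Y14.00 E2.3701
G1 X0.00 Y0.00 E2.8968

At z = 6.6 mm: the cube is present — its section is the full 13.5×20 rectangle; the cube at (-3.5, 14) (footprint 8.5×4) is included at this height; the cylinder at (4, 15) is not intersected at this z (z outside [-0.5, 5.5]); Subtracting the remaining from the first: starting from the 13.5×20 cube, the 8.5×4 cube at (-3.5, 14) partially overlaps it — only the 20.00 mm² overlap (of its 34.00 mm²) is removed, clipping the outline — 1 connected region. The outline is a single polygon with 8 vertices. Extrusion per mm of travel: 0.8 × 0.3 / (π × 1.425²) = 0.037621. Accumulating E over each segment gives final E = 2.8968.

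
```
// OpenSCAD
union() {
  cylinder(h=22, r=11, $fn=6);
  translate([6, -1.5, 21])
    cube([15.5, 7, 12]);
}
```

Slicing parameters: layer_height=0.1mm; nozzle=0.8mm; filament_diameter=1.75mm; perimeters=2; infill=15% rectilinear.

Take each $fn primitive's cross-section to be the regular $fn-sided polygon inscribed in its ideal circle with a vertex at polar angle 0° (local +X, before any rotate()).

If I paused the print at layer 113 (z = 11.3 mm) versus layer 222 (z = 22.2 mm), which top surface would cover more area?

Layer 113 (z = 11.3): the r=11 cylinder gives a regular 6-gon of circumradius 11 (constant along its height) (area = (6/2)·11.000²·sin(360°/6) = 314.37 mm²); the cube at (6, -1.5) is absent (z outside [21, 33]); Combining (union): only the r=11 cylinder is present, so the union is just that shape — area = 314.37 mm². So its area = 314.37 mm². Layer 222 (z = 22.2): the cylinder is not intersected at this z (z outside [0, 22]); the 15.5×7 cube at (6, -1.5) contributes its full rectangle (area 108.50 mm²); Combining (union): only the 15.5×7 cube at (6, -1.5) is present, so the union is just that shape — area = 108.50 mm². So its area = 108.50 mm². Layer 113 is larger (314.37 vs 108.50 mm²).

layer 113 (z = 11.3 mm)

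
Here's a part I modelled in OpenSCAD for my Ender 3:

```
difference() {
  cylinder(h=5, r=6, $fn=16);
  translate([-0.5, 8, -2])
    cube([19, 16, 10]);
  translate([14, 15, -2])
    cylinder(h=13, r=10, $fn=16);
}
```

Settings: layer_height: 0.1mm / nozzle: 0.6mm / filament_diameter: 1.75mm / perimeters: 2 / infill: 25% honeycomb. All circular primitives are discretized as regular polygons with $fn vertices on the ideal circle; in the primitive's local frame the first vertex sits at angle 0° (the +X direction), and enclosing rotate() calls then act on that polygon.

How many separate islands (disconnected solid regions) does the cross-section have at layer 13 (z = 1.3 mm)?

1

At z = 1.3 mm: the r=6 cylinder gives a regular 16-gon of circumradius 6 (constant along its height); the 19×16 cube at (-0.5, 8) contributes its full rectangle; the cylinder at (14, 15): section is a regular 16-gon, circumradius r=10; Taking the first minus the rest: starting from the r=6 cylinder, the 19×16 cube at (-0.5, 8) misses the remaining region (no effect); the r=10 cylinder at (14, 15) misses the remaining region (no effect) — 1 connected region. Overall, the cross-section is a single solid region. Island count = 1.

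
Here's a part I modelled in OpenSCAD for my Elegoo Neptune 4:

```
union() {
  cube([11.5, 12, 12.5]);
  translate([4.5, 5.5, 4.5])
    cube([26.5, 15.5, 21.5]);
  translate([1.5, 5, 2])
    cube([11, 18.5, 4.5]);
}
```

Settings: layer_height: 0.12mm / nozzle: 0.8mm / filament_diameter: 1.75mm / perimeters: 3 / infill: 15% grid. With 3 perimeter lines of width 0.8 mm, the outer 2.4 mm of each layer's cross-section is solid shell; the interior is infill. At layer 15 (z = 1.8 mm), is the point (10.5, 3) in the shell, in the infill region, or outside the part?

shell

At z = 1.8 mm: the cube is present — its section is the full 11.5×12 rectangle; the cube at (4.5, 5.5) is not intersected at this z (z outside [4.5, 26]); the cube at (1.5, 5) is absent (z outside [2, 6.5]); Taking the union: only the 11.5×12 cube is present, so the union is just that shape — 1 connected region. Overall, the cross-section is a single solid region. The nearest boundary edge runs (11.50, 0.00)→(11.50, 12.00); distance from the point to it = 1.00 mm. The point is inside the cross-section, 1.00 mm from the nearest boundary — within the 2.4 mm shell band (3 × 0.8).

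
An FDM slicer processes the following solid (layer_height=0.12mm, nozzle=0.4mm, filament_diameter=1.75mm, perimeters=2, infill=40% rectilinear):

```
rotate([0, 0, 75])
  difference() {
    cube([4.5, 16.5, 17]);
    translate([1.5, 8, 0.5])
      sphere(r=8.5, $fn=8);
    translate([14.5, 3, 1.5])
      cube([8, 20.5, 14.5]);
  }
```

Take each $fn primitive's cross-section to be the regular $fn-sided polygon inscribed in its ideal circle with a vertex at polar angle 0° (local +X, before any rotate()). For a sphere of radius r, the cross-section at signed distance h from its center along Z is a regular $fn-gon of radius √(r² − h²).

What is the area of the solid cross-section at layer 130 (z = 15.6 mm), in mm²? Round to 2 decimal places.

74.25 mm²

At z = 15.6 mm: the cube (footprint 4.5×16.5) is included at this height (area 74.25 mm²); the sphere at (1.5, 8) is not intersected at this z (|z−center|=15.100 > r=8.5); the cube at (14.5, 3) (footprint 8×20.5) is included at this height (area 164.00 mm²); Taking the first minus the rest: starting from the 4.5×16.5 cube (74.25 mm²), the 8×20.5 cube at (14.5, 3) misses the remaining region (no effect) — area = 74.25 mm²; (rotated 75° about Z; rotation is an isometry so areas/perimeters/island counts are preserved). Overall, the cross-section is a single solid region. Net area = 74.25 mm².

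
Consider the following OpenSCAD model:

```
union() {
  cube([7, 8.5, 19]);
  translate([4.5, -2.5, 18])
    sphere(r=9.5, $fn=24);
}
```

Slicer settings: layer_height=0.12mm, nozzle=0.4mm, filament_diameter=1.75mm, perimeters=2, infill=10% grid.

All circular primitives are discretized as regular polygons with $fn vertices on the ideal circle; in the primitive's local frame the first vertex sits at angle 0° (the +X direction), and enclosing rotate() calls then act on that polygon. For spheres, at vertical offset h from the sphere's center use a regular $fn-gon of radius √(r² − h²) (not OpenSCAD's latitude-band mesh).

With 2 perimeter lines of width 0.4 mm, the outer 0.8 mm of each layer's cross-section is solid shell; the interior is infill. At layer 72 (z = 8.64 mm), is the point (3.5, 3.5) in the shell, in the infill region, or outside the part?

At z = 8.64 mm: the cube (footprint 7×8.5) is included at this height; the r=9.5 sphere at (4.5, -2.5) contributes a regular 24-gon of circumradius √(9.5²−9.36²) = 1.625; Taking the union: the 2 present regions are separate (no shared area or edge), so areas and boundary lengths simply add and each stays a separate island — 2 connected regions. Overall, the cross-section has 2 separate islands. The nearest boundary edge runs (7.00, 8.50)→(7.00, 0.00); distance from the point to it = 3.50 mm. (Shell/infill is judged within the island containing the point — the largest one.) The point is inside the cross-section and 3.50 mm from the nearest boundary — more than the 0.8 mm shell width (2 × 0.4), so it's in the infill interior.

infill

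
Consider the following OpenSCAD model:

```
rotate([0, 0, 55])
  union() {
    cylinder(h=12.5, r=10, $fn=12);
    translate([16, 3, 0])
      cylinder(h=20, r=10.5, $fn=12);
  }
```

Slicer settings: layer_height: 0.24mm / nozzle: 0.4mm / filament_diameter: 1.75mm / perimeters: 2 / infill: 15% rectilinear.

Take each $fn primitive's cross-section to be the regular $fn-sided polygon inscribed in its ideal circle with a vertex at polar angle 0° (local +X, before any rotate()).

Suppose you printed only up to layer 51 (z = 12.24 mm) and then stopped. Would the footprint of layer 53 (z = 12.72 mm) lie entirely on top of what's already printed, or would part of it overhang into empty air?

entirely on top

Compare the two slices. At z = 12.24: the r=10 cylinder gives a regular 12-gon of circumradius 10 (constant along its height) (area = (12/2)·10.000²·sin(360°/12) = 300.00 mm²); the r=10.5 cylinder at (16, 3) contributes a regular 12-gon of circumradius 10.5 (area = (12/2)·10.500²·sin(360°/12) = 330.75 mm²); Merging all regions: the regions partially overlap — summed areas 630.75 mm² minus the doubly-counted overlap 29.53 mm² gives 601.22 mm² — area = 601.22 mm²; (rotated 55° about Z; rotation is an isometry so areas/perimeters/island counts are preserved). At z = 12.72: the cylinder is absent (z outside [0, 12.5]); the r=10.5 cylinder at (16, 3) gives a regular 12-gon of circumradius 10.5 (constant along its height) (area = (12/2)·10.500²·sin(360°/12) = 330.75 mm²); Taking the union: only the r=10.5 cylinder at (16, 3) is present, so the union is just that shape — area = 330.75 mm²; (whole slice rotated 55° about Z — lengths, areas and connectivity unchanged). Checking containment: the cross-section at z = 12.72 is a subset of the cross-section at z = 12.24.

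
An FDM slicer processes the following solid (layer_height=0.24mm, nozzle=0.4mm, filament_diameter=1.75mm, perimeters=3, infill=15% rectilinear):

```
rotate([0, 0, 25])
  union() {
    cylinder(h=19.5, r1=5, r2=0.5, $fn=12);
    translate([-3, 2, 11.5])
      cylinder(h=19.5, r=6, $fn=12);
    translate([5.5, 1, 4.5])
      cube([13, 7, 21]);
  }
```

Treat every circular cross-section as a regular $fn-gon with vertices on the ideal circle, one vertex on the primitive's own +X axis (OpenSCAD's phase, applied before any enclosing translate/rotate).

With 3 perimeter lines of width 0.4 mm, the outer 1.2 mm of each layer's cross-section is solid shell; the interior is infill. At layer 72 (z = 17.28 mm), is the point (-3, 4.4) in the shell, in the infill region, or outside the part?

infill

At z = 17.28 mm: the cone (r1=5→r2=0.5) has section circumradius 1.012 here — a regular 12-gon; the r=6 cylinder at (-3, 2) contributes a regular 12-gon of circumradius 6; the cube at (5.5, 1) (footprint 13×7) is included at this height; Merging all regions: the regions partially overlap (shared area 3.07 mm²), so overlapping operands fuse into one piece — 2 connected regions; (whole slice rotated 25° about Z — lengths, areas and connectivity unchanged). Overall, the cross-section has 2 separate islands. Undo the 25° rotation: the query point maps to (-0.859, 5.256) in the un-rotated model frame. The nearest boundary edge runs (0.00, 7.20)→(2.20, 5.00); distance from the point to it = 1.98 mm. (Shell/infill is judged within the island containing the point — the largest one.) The point is inside the cross-section and 1.98 mm from the nearest boundary — more than the 1.2 mm shell width (3 × 0.4), so it's in the infill interior.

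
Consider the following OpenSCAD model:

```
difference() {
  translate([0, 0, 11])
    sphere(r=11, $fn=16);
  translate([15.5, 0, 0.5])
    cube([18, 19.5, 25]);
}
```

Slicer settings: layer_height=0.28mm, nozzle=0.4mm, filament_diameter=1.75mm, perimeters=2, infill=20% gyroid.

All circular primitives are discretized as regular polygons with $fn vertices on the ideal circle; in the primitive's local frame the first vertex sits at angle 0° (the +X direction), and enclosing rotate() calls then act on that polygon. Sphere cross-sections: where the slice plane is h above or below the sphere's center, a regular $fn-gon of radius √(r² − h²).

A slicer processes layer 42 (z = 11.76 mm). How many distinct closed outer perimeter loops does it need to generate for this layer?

1

At z = 11.76 mm: the r=11 sphere slices to a regular 16-gon of circumradius 10.974 (√(r²−h²) with h=0.76 from center); the 18×19.5 cube at (15.5, 0) contributes its full rectangle; After the difference (first − rest): starting from the r=11 sphere, the 18×19.5 cube at (15.5, 0) misses the remaining region (no effect) — 1 connected region. The result has 1 disconnected region.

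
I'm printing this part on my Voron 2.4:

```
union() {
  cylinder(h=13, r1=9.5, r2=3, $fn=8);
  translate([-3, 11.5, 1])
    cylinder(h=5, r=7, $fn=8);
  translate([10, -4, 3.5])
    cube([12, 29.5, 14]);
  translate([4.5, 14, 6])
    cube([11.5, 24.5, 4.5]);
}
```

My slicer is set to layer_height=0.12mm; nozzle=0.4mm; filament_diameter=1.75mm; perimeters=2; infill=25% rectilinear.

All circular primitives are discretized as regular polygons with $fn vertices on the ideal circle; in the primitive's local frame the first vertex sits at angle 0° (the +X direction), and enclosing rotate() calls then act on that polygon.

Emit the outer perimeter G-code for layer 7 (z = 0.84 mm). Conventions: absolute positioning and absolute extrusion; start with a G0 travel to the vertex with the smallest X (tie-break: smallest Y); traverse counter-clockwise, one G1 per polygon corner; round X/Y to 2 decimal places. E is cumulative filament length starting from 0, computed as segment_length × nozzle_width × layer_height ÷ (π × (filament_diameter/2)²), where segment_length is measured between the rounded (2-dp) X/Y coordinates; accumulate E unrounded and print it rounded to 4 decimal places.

G0 X-9.08 Y0.00 Z0.84
G1 X-6.42 Y-6.42 E0.1387
G1 X0.00 Y-9.08 E0.2774
G1 X6.42 Y-6.42 E0.4160
G1 X9.08 Y0.00 E0.5547
G1 X6.42 Y6.42 E0.6934
G1 X0.00 Y9.08 E0.8321
G1 X-6.42 Y6.42 E0.9708
G1 X-9.08 Y0.00 E1.1094

At z = 0.84 mm: the cone contributes a regular 8-gon of circumradius 9.080 (interpolated between r1=9.5 and r2=3 at t=0.065); the cylinder at (-3, 11.5) is not intersected at this z (z outside [1, 6]); the cube at (10, -4) does not reach this height (z outside [3.5, 17.5]); the cube at (4.5, 14) is absent (z outside [6, 10.5]); Merging all regions: only the cone is present, so the union is just that shape — 1 connected region. The outline is a single polygon with 8 vertices. Extrusion per mm of travel: 0.4 × 0.12 / (π × 0.875²) = 0.019956. Accumulating E over each segment gives final E = 1.1094.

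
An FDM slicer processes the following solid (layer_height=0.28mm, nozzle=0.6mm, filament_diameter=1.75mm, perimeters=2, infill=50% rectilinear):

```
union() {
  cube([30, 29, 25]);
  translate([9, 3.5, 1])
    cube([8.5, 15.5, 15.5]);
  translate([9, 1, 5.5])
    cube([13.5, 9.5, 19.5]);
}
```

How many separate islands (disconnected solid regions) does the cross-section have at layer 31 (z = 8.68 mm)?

At z = 8.68 mm: the 30×29 cube contributes its full rectangle; the 8.5×15.5 cube at (9, 3.5) contributes its full rectangle; the cube at (9, 1) is present — its section is the full 13.5×9.5 rectangle; Taking the union: the regions partially overlap (shared area 260.00 mm²), so overlapping operands fuse into one piece — 1 connected region. Overall, the cross-section is a single solid region. Island count = 1.

1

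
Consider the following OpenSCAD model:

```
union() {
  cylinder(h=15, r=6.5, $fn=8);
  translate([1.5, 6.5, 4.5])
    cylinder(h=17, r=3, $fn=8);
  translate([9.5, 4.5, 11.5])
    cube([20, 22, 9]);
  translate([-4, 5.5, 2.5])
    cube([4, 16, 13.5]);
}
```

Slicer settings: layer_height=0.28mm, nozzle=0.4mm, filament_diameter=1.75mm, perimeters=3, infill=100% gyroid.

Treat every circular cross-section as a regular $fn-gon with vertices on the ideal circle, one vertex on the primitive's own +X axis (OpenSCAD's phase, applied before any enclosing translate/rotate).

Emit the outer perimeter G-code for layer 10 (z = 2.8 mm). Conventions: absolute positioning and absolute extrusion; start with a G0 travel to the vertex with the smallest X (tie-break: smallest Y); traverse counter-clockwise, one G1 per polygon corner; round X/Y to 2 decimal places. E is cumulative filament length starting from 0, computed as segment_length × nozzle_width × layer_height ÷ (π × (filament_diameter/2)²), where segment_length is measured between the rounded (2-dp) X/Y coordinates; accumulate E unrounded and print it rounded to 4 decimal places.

At z = 2.8 mm: the r=6.5 cylinder gives a regular 8-gon of circumradius 6.5 (constant along its height); the cylinder at (1.5, 6.5) is not intersected at this z (z outside [4.5, 21.5]); the cube at (9.5, 4.5) does not reach this height (z outside [11.5, 20.5]); the cube at (-4, 5.5) is present — its section is the full 4×16 rectangle; Merging all regions: the regions partially overlap (shared area 1.21 mm²), so overlapping operands fuse into one piece — 1 connected region. The outline is a single polygon with 12 vertices. Extrusion per mm of travel: 0.4 × 0.28 / (π × 0.875²) = 0.046564. Accumulating E over each segment gives final E = 3.4363.

G0 X-6.50 Y0.00 Z2.80
G1 X-4.60 Y-4.60 E0.2317
G1 X0.00 Y-6.50 E0.4635
G1 X4.60 Y-4.60 E0.6952
G1 X6.50 Y0.00 E0.9270
G1 X4.60 Y4.60 E1.1587
G1 X0.00 Y6.50 E1.3905
G1 X0.00 Y21.50 E2.0889
G1 X-4.00 Y21.50 E2.2752
G1 X-4.00 Y5.50 E3.0202
G1 X-2.41 Y5.50 E3.0943
G1 X-4.60 Y4.60 E3.2045
G1 X-6.50 Y0.00 E3.4363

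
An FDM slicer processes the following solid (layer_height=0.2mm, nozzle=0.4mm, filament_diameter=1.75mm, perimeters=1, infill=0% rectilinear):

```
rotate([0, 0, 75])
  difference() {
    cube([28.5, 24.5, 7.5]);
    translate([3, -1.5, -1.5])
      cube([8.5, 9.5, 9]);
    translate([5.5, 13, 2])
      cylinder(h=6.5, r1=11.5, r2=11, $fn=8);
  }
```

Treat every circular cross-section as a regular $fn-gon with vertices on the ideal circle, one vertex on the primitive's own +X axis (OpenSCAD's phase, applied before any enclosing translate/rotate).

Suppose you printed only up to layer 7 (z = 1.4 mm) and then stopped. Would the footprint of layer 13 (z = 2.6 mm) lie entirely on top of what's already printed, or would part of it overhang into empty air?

entirely on top

Compare the two slices. At z = 1.4: the cube is present — its section is the full 28.5×24.5 rectangle (area 698.25 mm²); the cube at (3, -1.5) (footprint 8.5×9.5) is included at this height (area 80.75 mm²); the cone at (5.5, 13) does not reach this height (z outside [2, 8.5]); After the difference (first − rest): starting from the 28.5×24.5 cube (698.25 mm²), the 8.5×9.5 cube at (3, -1.5) partially overlaps it — only the 68.00 mm² overlap (of its 80.75 mm²) is removed, clipping the outline — area = 630.25 mm²; (rotated 75° about Z; rotation is an isometry so areas/perimeters/island counts are preserved). At z = 2.6: the cube (footprint 28.5×24.5) is included at this height (area 698.25 mm²); the 8.5×9.5 cube at (3, -1.5) contributes its full rectangle (area 80.75 mm²); the cone at (5.5, 13) contributes a regular 8-gon of circumradius 11.454 (interpolated between r1=11.5 and r2=11 at t=0.092) (area = (8/2)·11.454²·sin(360°/8) = 371.06 mm²); After the difference (first − rest): starting from the 28.5×24.5 cube (698.25 mm²), the 8.5×9.5 cube at (3, -1.5) partially overlaps it — only the 68.00 mm² overlap (of its 80.75 mm²) is removed, clipping the outline; the cone at (5.5, 13) partially overlaps it — only the 252.89 mm² overlap (of its 371.06 mm²) is removed, clipping the outline — area = 377.36 mm²; (whole slice rotated 75° about Z — lengths, areas and connectivity unchanged). Checking containment: the cross-section at z = 2.6 is a subset of the cross-section at z = 1.4.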